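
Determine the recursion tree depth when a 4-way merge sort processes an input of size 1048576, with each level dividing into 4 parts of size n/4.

For divide and conquer with division factor 4:

Problem sizes at each level:
Level 0: 1048576
Level 1: 262144
Level 2: 65536
Level 3: 16384
Level 4: 4096
Level 5: 1024
Level 6: 256
Level 7: 64
Level 8: 16
Level 9: 4
Level 10: 1

The root is level 0 and the size-1 base case is level 10 (the tree spans levels 0 through 10, i.e. 11 levels counting the root), so the depth is the number of divisions: log_4(1048576) = 10

The recursion tree depth is log_4(1048576) = 10. At each level, the problem size is divided by 4, so it takes 10 divisions to reduce to a base case of size 1. The algorithm makes 4 recursive calls at each level.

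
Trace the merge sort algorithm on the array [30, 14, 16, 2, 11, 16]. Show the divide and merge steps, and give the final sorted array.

Merge sort trace:

Split: [30, 14, 16, 2, 11, 16] -> [30, 14, 16] and [2, 11, 16]
  Split: [30, 14, 16] -> [30] and [14, 16]
    Split: [14, 16] -> [14] and [16]
    Merge: [14] + [16] -> [14, 16]
  Merge: [30] + [14, 16] -> [14, 16, 30]
  Split: [2, 11, 16] -> [2] and [11, 16]
    Split: [11, 16] -> [11] and [16]
    Merge: [11] + [16] -> [11, 16]
  Merge: [2] + [11, 16] -> [2, 11, 16]
Merge: [14, 16, 30] + [2, 11, 16] -> [2, 11, 14, 16, 16, 30]

Final sorted array: [2, 11, 14, 16, 16, 30]

The merge sort proceeds by recursively splitting the array and merging sorted halves.
After all merges, the sorted array is [2, 11, 14, 16, 16, 30].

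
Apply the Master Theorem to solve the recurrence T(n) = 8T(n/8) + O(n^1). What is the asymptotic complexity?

Master Theorem for T(n) = 8T(n/8) + O(n^1):

a = 8, b = 8, c = 1
log_b(a) = log_8(8) = 1.0000

Case 2: c = 1 = log_8(8) = 1.0000
T(n) = O(n^1 log n) = O(n log n)

For T(n) = 8T(n/8) + O(n^1): log_8(8) = 1.0000. This is Case 2 of the Master Theorem (c = log_b(a), equal work at all levels), giving O(n log n).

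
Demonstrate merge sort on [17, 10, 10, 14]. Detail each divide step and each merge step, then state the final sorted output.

Merge sort trace:

Split: [17, 10, 10, 14] -> [17, 10] and [10, 14]
  Split: [17, 10] -> [17] and [10]
  Merge: [17] + [10] -> [10, 17]
  Split: [10, 14] -> [10] and [14]
  Merge: [10] + [14] -> [10, 14]
Merge: [10, 17] + [10, 14] -> [10, 10, 14, 17]

Final sorted array: [10, 10, 14, 17]

The merge sort proceeds by recursively splitting the array and merging sorted halves.
After all merges, the sorted array is [10, 10, 14, 17].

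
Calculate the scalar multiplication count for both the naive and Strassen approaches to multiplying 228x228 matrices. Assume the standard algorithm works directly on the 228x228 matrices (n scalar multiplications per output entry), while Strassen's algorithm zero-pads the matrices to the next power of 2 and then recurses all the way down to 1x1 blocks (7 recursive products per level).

Matrix multiplication for 228x228 matrices:

Strassen's algorithm requires power-of-2 dimensions. Pad 228x228 to 256x256 (next power of 2).

Standard algorithm: 228^3 = 11852352 multiplications
Strassen's algorithm: 7^(log2(256)) = 7^8 = 5764801 multiplications
Savings: 11852352 - 5764801 = 6087551 multiplications

Standard: 11852352 multiplications (228^3). Strassen: 5764801 multiplications (7^8, after padding to 256x256). Strassen reduces 8 recursive multiplications to 7 at each level.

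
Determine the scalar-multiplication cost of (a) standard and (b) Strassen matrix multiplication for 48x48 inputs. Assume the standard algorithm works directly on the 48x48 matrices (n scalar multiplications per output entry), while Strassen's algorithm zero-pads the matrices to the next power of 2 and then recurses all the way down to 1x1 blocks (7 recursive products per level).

Matrix multiplication for 48x48 matrices:

Strassen's algorithm requires power-of-2 dimensions. Pad 48x48 to 64x64 (next power of 2).

Standard algorithm: 48^3 = 110592 multiplications
Strassen's algorithm: 7^(log2(64)) = 7^6 = 117649 multiplications
Difference: 110592 - 117649 = -7057 (Strassen uses MORE here due to padding overhead — for small or just-over-power-of-2 n, padding can outweigh the per-level savings)

Standard: 110592 multiplications (48^3). Strassen: 117649 multiplications (7^6, after padding to 64x64). Strassen reduces 8 recursive multiplications to 7 at each level.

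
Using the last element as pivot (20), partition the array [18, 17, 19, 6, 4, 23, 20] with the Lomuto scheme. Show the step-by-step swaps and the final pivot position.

Lomuto partition with pivot = 20:

Initial array: [18, 17, 19, 6, 4, 23, 20]

arr[0]=18 <= 20: swap with position 0, array becomes [18, 17, 19, 6, 4, 23, 20]
arr[1]=17 <= 20: swap with position 1, array becomes [18, 17, 19, 6, 4, 23, 20]
arr[2]=19 <= 20: swap with position 2, array becomes [18, 17, 19, 6, 4, 23, 20]
arr[3]=6 <= 20: swap with position 3, array becomes [18, 17, 19, 6, 4, 23, 20]
arr[4]=4 <= 20: swap with position 4, array becomes [18, 17, 19, 6, 4, 23, 20]
arr[5]=23 > 20: no swap

Place pivot at position 5: [18, 17, 19, 6, 4, 20, 23]
Pivot position: 5

After partitioning with pivot 20, the array becomes [18, 17, 19, 6, 4, 20, 23]. The pivot is placed at index 5. All elements to the left of the pivot are <= 20, and all elements to the right are > 20.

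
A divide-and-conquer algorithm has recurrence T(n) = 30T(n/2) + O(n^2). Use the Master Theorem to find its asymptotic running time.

Master Theorem for T(n) = 30T(n/2) + O(n^2):

a = 30, b = 2, c = 2
log_b(a) = log_2(30) = 4.9069

Case 1: c = 2 < log_2(30) = 4.9069
T(n) = O(n^(log_2 30))

For T(n) = 30T(n/2) + O(n^2): log_2(30) = 4.9069. This is Case 1 of the Master Theorem (c < log_b(a), work dominated by leaves), giving O(n^(log_2 30)).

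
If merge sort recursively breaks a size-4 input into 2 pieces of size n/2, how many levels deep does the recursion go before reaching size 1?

For divide and conquer with division factor 2:

Problem sizes at each level:
Level 0: 4
Level 1: 2
Level 2: 1

The root is level 0 and the size-1 base case is level 2 (the tree spans levels 0 through 2, i.e. 3 levels counting the root), so the depth is the number of divisions: log_2(4) = 2

The recursion tree depth is log_2(4) = 2. At each level, the problem size is divided by 2, so it takes 2 divisions to reduce to a base case of size 1. The algorithm makes 2 recursive calls at each level.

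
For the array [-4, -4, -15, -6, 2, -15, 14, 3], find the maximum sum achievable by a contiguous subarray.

Using Kadane's algorithm on [-4, -4, -15, -6, 2, -15, 14, 3]:

Scanning through the array:
Position 1 (value -4): max_ending_here = -4, max_so_far = -4
Position 2 (value -15): max_ending_here = -15, max_so_far = -4
Position 3 (value -6): max_ending_here = -6, max_so_far = -4
Position 4 (value 2): max_ending_here = 2, max_so_far = 2
Position 5 (value -15): max_ending_here = -13, max_so_far = 2
Position 6 (value 14): max_ending_here = 14, max_so_far = 14
Position 7 (value 3): max_ending_here = 17, max_so_far = 17

Maximum subarray: [14, 3]
Maximum sum: 17

The maximum subarray is [14, 3] with sum 17. This subarray runs from index 6 to index 7.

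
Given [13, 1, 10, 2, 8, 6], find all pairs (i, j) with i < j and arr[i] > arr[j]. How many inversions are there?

Finding inversions in [13, 1, 10, 2, 8, 6]:

(0, 1): arr[0]=13 > arr[1]=1
(0, 2): arr[0]=13 > arr[2]=10
(0, 3): arr[0]=13 > arr[3]=2
(0, 4): arr[0]=13 > arr[4]=8
(0, 5): arr[0]=13 > arr[5]=6
(2, 3): arr[2]=10 > arr[3]=2
(2, 4): arr[2]=10 > arr[4]=8
(2, 5): arr[2]=10 > arr[5]=6
(4, 5): arr[4]=8 > arr[5]=6

Total inversions: 9

The array has 9 inversion(s): (0,1), (0,2), (0,3), (0,4), (0,5), (2,3), (2,4), (2,5), (4,5). Each pair (i,j) satisfies i < j and arr[i] > arr[j].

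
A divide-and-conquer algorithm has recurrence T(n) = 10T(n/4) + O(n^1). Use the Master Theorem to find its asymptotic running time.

Master Theorem for T(n) = 10T(n/4) + O(n^1):

a = 10, b = 4, c = 1
log_b(a) = log_4(10) = 1.6610

Case 1: c = 1 < log_4(10) = 1.6610
T(n) = O(n^(log_4 10))

For T(n) = 10T(n/4) + O(n^1): log_4(10) = 1.6610. This is Case 1 of the Master Theorem (c < log_b(a), work dominated by leaves), giving O(n^(log_4 10)).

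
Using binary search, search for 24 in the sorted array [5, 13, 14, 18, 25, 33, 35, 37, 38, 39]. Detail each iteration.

Binary search for 24 in [5, 13, 14, 18, 25, 33, 35, 37, 38, 39]:

lo=0, hi=9, mid=4, arr[mid]=25 -> 25 > 24, search left half
lo=0, hi=3, mid=1, arr[mid]=13 -> 13 < 24, search right half
lo=2, hi=3, mid=2, arr[mid]=14 -> 14 < 24, search right half
lo=3, hi=3, mid=3, arr[mid]=18 -> 18 < 24, search right half
lo=4 > hi=3, target 24 not found

Binary search determines that 24 is not in the array after 4 comparisons. The search space was exhausted without finding the target.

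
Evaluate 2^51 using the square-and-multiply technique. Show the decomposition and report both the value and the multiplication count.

Computing 2^51 by squaring (build up from 2^1; each line after the first costs one multiplication):

2^1 = 2
2^2 = (2^1)^2 = 2^2 = 4
2^3 = 2 * 2^2 = 2 * 4 = 8
2^6 = (2^3)^2 = 8^2 = 64
2^12 = (2^6)^2 = 64^2 = 4096
2^24 = (2^12)^2 = 4096^2 = 16777216
2^25 = 2 * 2^24 = 2 * 16777216 = 33554432
2^50 = (2^25)^2 = 33554432^2 = 1125899906842624
2^51 = 2 * 2^50 = 2 * 1125899906842624 = 2251799813685248

Result: 2251799813685248
Multiplications needed: 8 (8 lines after 2^1)

2^51 = 2251799813685248. Using exponentiation by squaring, this requires 8 multiplications. The key idea: if the exponent is even, square the half-power; if odd, multiply by the base once.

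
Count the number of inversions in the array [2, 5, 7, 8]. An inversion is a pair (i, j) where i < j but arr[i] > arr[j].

Finding inversions in [2, 5, 7, 8]:


Total inversions: 0

The array has 0 inversions. It is already sorted.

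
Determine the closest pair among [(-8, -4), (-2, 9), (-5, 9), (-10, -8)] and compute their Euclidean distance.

Computing all pairwise distances among 4 points:

d((-8, -4), (-2, 9)) = 14.3178
d((-8, -4), (-5, 9)) = 13.3417
d((-8, -4), (-10, -8)) = 4.4721
d((-2, 9), (-5, 9)) = 3.0 <-- minimum
d((-2, 9), (-10, -8)) = 18.7883
d((-5, 9), (-10, -8)) = 17.72

Closest pair: (-2, 9) and (-5, 9) with distance 3.0

The closest pair is (-2, 9) and (-5, 9) with Euclidean distance 3.0. For 4 points, brute-force pairwise comparison is shown above. For large n, the divide-and-conquer algorithm (sort by x, recurse on halves, check the dividing strip) achieves O(n log n).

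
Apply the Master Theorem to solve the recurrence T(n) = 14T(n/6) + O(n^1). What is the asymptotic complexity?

Master Theorem for T(n) = 14T(n/6) + O(n^1):

a = 14, b = 6, c = 1
log_b(a) = log_6(14) = 1.4729

Case 1: c = 1 < log_6(14) = 1.4729
T(n) = O(n^(log_6 14))

For T(n) = 14T(n/6) + O(n^1): log_6(14) = 1.4729. This is Case 1 of the Master Theorem (c < log_b(a), work dominated by leaves), giving O(n^(log_6 14)).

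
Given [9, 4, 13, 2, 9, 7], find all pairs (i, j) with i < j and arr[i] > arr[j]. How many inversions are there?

Finding inversions in [9, 4, 13, 2, 9, 7]:

(0, 1): arr[0]=9 > arr[1]=4
(0, 3): arr[0]=9 > arr[3]=2
(0, 5): arr[0]=9 > arr[5]=7
(1, 3): arr[1]=4 > arr[3]=2
(2, 3): arr[2]=13 > arr[3]=2
(2, 4): arr[2]=13 > arr[4]=9
(2, 5): arr[2]=13 > arr[5]=7
(4, 5): arr[4]=9 > arr[5]=7

Total inversions: 8

The array has 8 inversion(s): (0,1), (0,3), (0,5), (1,3), (2,3), (2,4), (2,5), (4,5). Each pair (i,j) satisfies i < j and arr[i] > arr[j].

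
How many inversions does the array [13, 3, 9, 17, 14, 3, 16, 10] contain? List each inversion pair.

Finding inversions in [13, 3, 9, 17, 14, 3, 16, 10]:

(0, 1): arr[0]=13 > arr[1]=3
(0, 2): arr[0]=13 > arr[2]=9
(0, 5): arr[0]=13 > arr[5]=3
(0, 7): arr[0]=13 > arr[7]=10
(2, 5): arr[2]=9 > arr[5]=3
(3, 4): arr[3]=17 > arr[4]=14
(3, 5): arr[3]=17 > arr[5]=3
(3, 6): arr[3]=17 > arr[6]=16
(3, 7): arr[3]=17 > arr[7]=10
(4, 5): arr[4]=14 > arr[5]=3
(4, 7): arr[4]=14 > arr[7]=10
(6, 7): arr[6]=16 > arr[7]=10

Total inversions: 12

The array has 12 inversion(s): (0,1), (0,2), (0,5), (0,7), (2,5), (3,4), (3,5), (3,6), (3,7), (4,5), (4,7), (6,7). Each pair (i,j) satisfies i < j and arr[i] > arr[j].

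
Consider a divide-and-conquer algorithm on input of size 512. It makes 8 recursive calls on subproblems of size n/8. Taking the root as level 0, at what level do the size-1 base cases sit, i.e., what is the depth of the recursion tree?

For divide and conquer with division factor 8:

Problem sizes at each level:
Level 0: 512
Level 1: 64
Level 2: 8
Level 3: 1

The root is level 0 and the size-1 base case is level 3 (the tree spans levels 0 through 3, i.e. 4 levels counting the root), so the depth is the number of divisions: log_8(512) = 3

The recursion tree depth is log_8(512) = 3. At each level, the problem size is divided by 8, so it takes 3 divisions to reduce to a base case of size 1. The algorithm makes 8 recursive calls at each level.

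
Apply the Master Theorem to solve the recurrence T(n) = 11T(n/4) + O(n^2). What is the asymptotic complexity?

Master Theorem for T(n) = 11T(n/4) + O(n^2):

a = 11, b = 4, c = 2
log_b(a) = log_4(11) = 1.7297

Case 3: c = 2 > log_4(11) = 1.7297
T(n) = O(n^2) = O(n^2)

For T(n) = 11T(n/4) + O(n^2): log_4(11) = 1.7297. This is Case 3 of the Master Theorem (c > log_b(a), work dominated by root), giving O(n^2).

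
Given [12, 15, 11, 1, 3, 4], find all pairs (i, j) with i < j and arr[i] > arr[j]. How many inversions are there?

Finding inversions in [12, 15, 11, 1, 3, 4]:

(0, 2): arr[0]=12 > arr[2]=11
(0, 3): arr[0]=12 > arr[3]=1
(0, 4): arr[0]=12 > arr[4]=3
(0, 5): arr[0]=12 > arr[5]=4
(1, 2): arr[1]=15 > arr[2]=11
(1, 3): arr[1]=15 > arr[3]=1
(1, 4): arr[1]=15 > arr[4]=3
(1, 5): arr[1]=15 > arr[5]=4
(2, 3): arr[2]=11 > arr[3]=1
(2, 4): arr[2]=11 > arr[4]=3
(2, 5): arr[2]=11 > arr[5]=4

Total inversions: 11

The array has 11 inversion(s): (0,2), (0,3), (0,4), (0,5), (1,2), (1,3), (1,4), (1,5), (2,3), (2,4), (2,5). Each pair (i,j) satisfies i < j and arr[i] > arr[j].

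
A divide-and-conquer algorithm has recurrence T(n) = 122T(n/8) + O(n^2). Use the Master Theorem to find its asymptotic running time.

Master Theorem for T(n) = 122T(n/8) + O(n^2):

a = 122, b = 8, c = 2
log_b(a) = log_8(122) = 2.3102

Case 1: c = 2 < log_8(122) = 2.3102
T(n) = O(n^(log_8 122))

For T(n) = 122T(n/8) + O(n^2): log_8(122) = 2.3102. This is Case 1 of the Master Theorem (c < log_b(a), work dominated by leaves), giving O(n^(log_8 122)).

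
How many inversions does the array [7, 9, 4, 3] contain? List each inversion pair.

Finding inversions in [7, 9, 4, 3]:

(0, 2): arr[0]=7 > arr[2]=4
(0, 3): arr[0]=7 > arr[3]=3
(1, 2): arr[1]=9 > arr[2]=4
(1, 3): arr[1]=9 > arr[3]=3
(2, 3): arr[2]=4 > arr[3]=3

Total inversions: 5

The array has 5 inversion(s): (0,2), (0,3), (1,2), (1,3), (2,3). Each pair (i,j) satisfies i < j and arr[i] > arr[j].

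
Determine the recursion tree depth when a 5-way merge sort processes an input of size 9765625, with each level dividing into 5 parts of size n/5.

For divide and conquer with division factor 5:

Problem sizes at each level:
Level 0: 9765625
Level 1: 1953125
Level 2: 390625
Level 3: 78125
Level 4: 15625
Level 5: 3125
Level 6: 625
Level 7: 125
Level 8: 25
Level 9: 5
Level 10: 1

The root is level 0 and the size-1 base case is level 10 (the tree spans levels 0 through 10, i.e. 11 levels counting the root), so the depth is the number of divisions: log_5(9765625) = 10

The recursion tree depth is log_5(9765625) = 10. At each level, the problem size is divided by 5, so it takes 10 divisions to reduce to a base case of size 1. The algorithm makes 5 recursive calls at each level.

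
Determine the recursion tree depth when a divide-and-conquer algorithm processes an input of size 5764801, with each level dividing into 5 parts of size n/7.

For divide and conquer with division factor 7:

Problem sizes at each level:
Level 0: 5764801
Level 1: 823543
Level 2: 117649
Level 3: 16807
Level 4: 2401
Level 5: 343
Level 6: 49
Level 7: 7
Level 8: 1

The root is level 0 and the size-1 base case is level 8 (the tree spans levels 0 through 8, i.e. 9 levels counting the root), so the depth is the number of divisions: log_7(5764801) = 8

The recursion tree depth is log_7(5764801) = 8. At each level, the problem size is divided by 7, so it takes 8 divisions to reduce to a base case of size 1. The algorithm makes 5 recursive calls at each level.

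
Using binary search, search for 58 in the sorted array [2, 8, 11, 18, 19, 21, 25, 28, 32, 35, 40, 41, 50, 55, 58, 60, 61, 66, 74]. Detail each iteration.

Binary search for 58 in [2, 8, 11, 18, 19, 21, 25, 28, 32, 35, 40, 41, 50, 55, 58, 60, 61, 66, 74]:

lo=0, hi=18, mid=9, arr[mid]=35 -> 35 < 58, search right half
lo=10, hi=18, mid=14, arr[mid]=58 -> Found target at index 14!

Binary search finds 58 at index 14 after 2 comparisons. The search repeatedly halves the search space by comparing with the middle element.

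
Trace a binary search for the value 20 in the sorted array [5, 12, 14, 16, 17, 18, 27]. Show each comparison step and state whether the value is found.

Binary search for 20 in [5, 12, 14, 16, 17, 18, 27]:

lo=0, hi=6, mid=3, arr[mid]=16 -> 16 < 20, search right half
lo=4, hi=6, mid=5, arr[mid]=18 -> 18 < 20, search right half
lo=6, hi=6, mid=6, arr[mid]=27 -> 27 > 20, search left half
lo=6 > hi=5, target 20 not found

Binary search determines that 20 is not in the array after 3 comparisons. The search space was exhausted without finding the target.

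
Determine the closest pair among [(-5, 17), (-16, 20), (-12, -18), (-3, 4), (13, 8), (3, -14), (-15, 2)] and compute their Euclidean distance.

Computing all pairwise distances among 7 points:

d((-5, 17), (-16, 20)) = 11.4018 <-- minimum
d((-5, 17), (-12, -18)) = 35.6931
d((-5, 17), (-3, 4)) = 13.1529
d((-5, 17), (13, 8)) = 20.1246
d((-5, 17), (3, -14)) = 32.0156
d((-5, 17), (-15, 2)) = 18.0278
d((-16, 20), (-12, -18)) = 38.2099
d((-16, 20), (-3, 4)) = 20.6155
d((-16, 20), (13, 8)) = 31.3847
d((-16, 20), (3, -14)) = 38.9487
d((-16, 20), (-15, 2)) = 18.0278
d((-12, -18), (-3, 4)) = 23.7697
d((-12, -18), (13, 8)) = 36.0694
d((-12, -18), (3, -14)) = 15.5242
d((-12, -18), (-15, 2)) = 20.2237
d((-3, 4), (13, 8)) = 16.4924
d((-3, 4), (3, -14)) = 18.9737
d((-3, 4), (-15, 2)) = 12.1655
d((13, 8), (3, -14)) = 24.1661
d((13, 8), (-15, 2)) = 28.6356
d((3, -14), (-15, 2)) = 24.0832

Closest pair: (-5, 17) and (-16, 20) with distance 11.4018

The closest pair is (-5, 17) and (-16, 20) with Euclidean distance 11.4018. For 7 points, brute-force pairwise comparison is shown above. For large n, the divide-and-conquer algorithm (sort by x, recurse on halves, check the dividing strip) achieves O(n log n).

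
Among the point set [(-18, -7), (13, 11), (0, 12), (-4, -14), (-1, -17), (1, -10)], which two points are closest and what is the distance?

Computing all pairwise distances among 6 points:

d((-18, -7), (13, 11)) = 35.8469
d((-18, -7), (0, 12)) = 26.1725
d((-18, -7), (-4, -14)) = 15.6525
d((-18, -7), (-1, -17)) = 19.7231
d((-18, -7), (1, -10)) = 19.2354
d((13, 11), (0, 12)) = 13.0384
d((13, 11), (-4, -14)) = 30.2324
d((13, 11), (-1, -17)) = 31.305
d((13, 11), (1, -10)) = 24.1868
d((0, 12), (-4, -14)) = 26.3059
d((0, 12), (-1, -17)) = 29.0172
d((0, 12), (1, -10)) = 22.0227
d((-4, -14), (-1, -17)) = 4.2426 <-- minimum
d((-4, -14), (1, -10)) = 6.4031
d((-1, -17), (1, -10)) = 7.2801

Closest pair: (-4, -14) and (-1, -17) with distance 4.2426

The closest pair is (-4, -14) and (-1, -17) with Euclidean distance 4.2426. For 6 points, brute-force pairwise comparison is shown above. For large n, the divide-and-conquer algorithm (sort by x, recurse on halves, check the dividing strip) achieves O(n log n).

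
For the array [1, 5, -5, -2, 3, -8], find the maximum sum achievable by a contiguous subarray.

Using Kadane's algorithm on [1, 5, -5, -2, 3, -8]:

Scanning through the array:
Position 1 (value 5): max_ending_here = 6, max_so_far = 6
Position 2 (value -5): max_ending_here = 1, max_so_far = 6
Position 3 (value -2): max_ending_here = -1, max_so_far = 6
Position 4 (value 3): max_ending_here = 3, max_so_far = 6
Position 5 (value -8): max_ending_here = -5, max_so_far = 6

Maximum subarray: [1, 5]
Maximum sum: 6

The maximum subarray is [1, 5] with sum 6. This subarray runs from index 0 to index 1.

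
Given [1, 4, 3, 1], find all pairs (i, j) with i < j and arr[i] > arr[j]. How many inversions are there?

Finding inversions in [1, 4, 3, 1]:

(1, 2): arr[1]=4 > arr[2]=3
(1, 3): arr[1]=4 > arr[3]=1
(2, 3): arr[2]=3 > arr[3]=1

Total inversions: 3

The array has 3 inversion(s): (1,2), (1,3), (2,3). Each pair (i,j) satisfies i < j and arr[i] > arr[j].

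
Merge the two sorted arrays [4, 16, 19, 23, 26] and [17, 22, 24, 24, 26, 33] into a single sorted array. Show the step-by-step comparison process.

Merging process:

Compare 4 vs 17: take 4 from left. Merged: [4]
Compare 16 vs 17: take 16 from left. Merged: [4, 16]
Compare 19 vs 17: take 17 from right. Merged: [4, 16, 17]
Compare 19 vs 22: take 19 from left. Merged: [4, 16, 17, 19]
Compare 23 vs 22: take 22 from right. Merged: [4, 16, 17, 19, 22]
Compare 23 vs 24: take 23 from left. Merged: [4, 16, 17, 19, 22, 23]
Compare 26 vs 24: take 24 from right. Merged: [4, 16, 17, 19, 22, 23, 24]
Compare 26 vs 24: take 24 from right. Merged: [4, 16, 17, 19, 22, 23, 24, 24]
Compare 26 vs 26: take 26 from left. Merged: [4, 16, 17, 19, 22, 23, 24, 24, 26]
Append remaining from right: [26, 33]. Merged: [4, 16, 17, 19, 22, 23, 24, 24, 26, 26, 33]

Final merged array: [4, 16, 17, 19, 22, 23, 24, 24, 26, 26, 33]
Total comparisons: 9

The merged array is [4, 16, 17, 19, 22, 23, 24, 24, 26, 26, 33], requiring 9 comparisons. The merge step runs in O(n) time where n is the total number of elements.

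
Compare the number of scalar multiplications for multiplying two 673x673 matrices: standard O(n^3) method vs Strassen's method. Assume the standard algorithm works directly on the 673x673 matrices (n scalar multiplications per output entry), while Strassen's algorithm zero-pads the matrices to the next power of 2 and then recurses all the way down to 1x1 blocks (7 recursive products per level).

Matrix multiplication for 673x673 matrices:

Strassen's algorithm requires power-of-2 dimensions. Pad 673x673 to 1024x1024 (next power of 2).

Standard algorithm: 673^3 = 304821217 multiplications
Strassen's algorithm: 7^(log2(1024)) = 7^10 = 282475249 multiplications
Savings: 304821217 - 282475249 = 22345968 multiplications

Standard: 304821217 multiplications (673^3). Strassen: 282475249 multiplications (7^10, after padding to 1024x1024). Strassen reduces 8 recursive multiplications to 7 at each level.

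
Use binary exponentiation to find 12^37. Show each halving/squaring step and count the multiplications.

Computing 12^37 by squaring (build up from 12^1; each line after the first costs one multiplication):

12^1 = 12
12^2 = (12^1)^2 = 12^2 = 144
12^4 = (12^2)^2 = 144^2 = 20736
12^8 = (12^4)^2 = 20736^2 = 429981696
12^9 = 12 * 12^8 = 12 * 429981696 = 5159780352
12^18 = (12^9)^2 = 5159780352^2 = 26623333280885243904
12^36 = (12^18)^2 = 26623333280885243904^2 = 708801874985091845381344307009569161216
12^37 = 12 * 12^36 = 12 * 708801874985091845381344307009569161216 = 8505622499821102144576131684114829934592

Result: 8505622499821102144576131684114829934592
Multiplications needed: 7 (7 lines after 12^1)

12^37 = 8505622499821102144576131684114829934592. Using exponentiation by squaring, this requires 7 multiplications. The key idea: if the exponent is even, square the half-power; if odd, multiply by the base once.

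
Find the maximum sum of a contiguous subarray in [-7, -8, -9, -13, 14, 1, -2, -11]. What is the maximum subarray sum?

Using Kadane's algorithm on [-7, -8, -9, -13, 14, 1, -2, -11]:

Scanning through the array:
Position 1 (value -8): max_ending_here = -8, max_so_far = -7
Position 2 (value -9): max_ending_here = -9, max_so_far = -7
Position 3 (value -13): max_ending_here = -13, max_so_far = -7
Position 4 (value 14): max_ending_here = 14, max_so_far = 14
Position 5 (value 1): max_ending_here = 15, max_so_far = 15
Position 6 (value -2): max_ending_here = 13, max_so_far = 15
Position 7 (value -11): max_ending_here = 2, max_so_far = 15

Maximum subarray: [14, 1]
Maximum sum: 15

The maximum subarray is [14, 1] with sum 15. This subarray runs from index 4 to index 5.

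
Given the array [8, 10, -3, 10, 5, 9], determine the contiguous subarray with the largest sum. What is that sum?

Using Kadane's algorithm on [8, 10, -3, 10, 5, 9]:

Scanning through the array:
Position 1 (value 10): max_ending_here = 18, max_so_far = 18
Position 2 (value -3): max_ending_here = 15, max_so_far = 18
Position 3 (value 10): max_ending_here = 25, max_so_far = 25
Position 4 (value 5): max_ending_here = 30, max_so_far = 30
Position 5 (value 9): max_ending_here = 39, max_so_far = 39

Maximum subarray: [8, 10, -3, 10, 5, 9]
Maximum sum: 39

The maximum subarray is [8, 10, -3, 10, 5, 9] with sum 39. This subarray runs from index 0 to index 5.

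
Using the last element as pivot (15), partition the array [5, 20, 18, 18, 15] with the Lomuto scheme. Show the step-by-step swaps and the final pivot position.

Lomuto partition with pivot = 15:

Initial array: [5, 20, 18, 18, 15]

arr[0]=5 <= 15: swap with position 0, array becomes [5, 20, 18, 18, 15]
arr[1]=20 > 15: no swap
arr[2]=18 > 15: no swap
arr[3]=18 > 15: no swap

Place pivot at position 1: [5, 15, 18, 18, 20]
Pivot position: 1

After partitioning with pivot 15, the array becomes [5, 15, 18, 18, 20]. The pivot is placed at index 1. All elements to the left of the pivot are <= 15, and all elements to the right are > 15.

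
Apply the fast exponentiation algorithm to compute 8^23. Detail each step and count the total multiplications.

Computing 8^23 by squaring (build up from 8^1; each line after the first costs one multiplication):

8^1 = 8
8^2 = (8^1)^2 = 8^2 = 64
8^4 = (8^2)^2 = 64^2 = 4096
8^5 = 8 * 8^4 = 8 * 4096 = 32768
8^10 = (8^5)^2 = 32768^2 = 1073741824
8^11 = 8 * 8^10 = 8 * 1073741824 = 8589934592
8^22 = (8^11)^2 = 8589934592^2 = 73786976294838206464
8^23 = 8 * 8^22 = 8 * 73786976294838206464 = 590295810358705651712

Result: 590295810358705651712
Multiplications needed: 7 (7 lines after 8^1)

8^23 = 590295810358705651712. Using exponentiation by squaring, this requires 7 multiplications. The key idea: if the exponent is even, square the half-power; if odd, multiply by the base once.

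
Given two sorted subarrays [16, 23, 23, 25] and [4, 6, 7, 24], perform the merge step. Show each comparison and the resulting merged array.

Merging process:

Compare 16 vs 4: take 4 from right. Merged: [4]
Compare 16 vs 6: take 6 from right. Merged: [4, 6]
Compare 16 vs 7: take 7 from right. Merged: [4, 6, 7]
Compare 16 vs 24: take 16 from left. Merged: [4, 6, 7, 16]
Compare 23 vs 24: take 23 from left. Merged: [4, 6, 7, 16, 23]
Compare 23 vs 24: take 23 from left. Merged: [4, 6, 7, 16, 23, 23]
Compare 25 vs 24: take 24 from right. Merged: [4, 6, 7, 16, 23, 23, 24]
Append remaining from left: [25]. Merged: [4, 6, 7, 16, 23, 23, 24, 25]

Final merged array: [4, 6, 7, 16, 23, 23, 24, 25]
Total comparisons: 7

The merged array is [4, 6, 7, 16, 23, 23, 24, 25], requiring 7 comparisons. The merge step runs in O(n) time where n is the total number of elements.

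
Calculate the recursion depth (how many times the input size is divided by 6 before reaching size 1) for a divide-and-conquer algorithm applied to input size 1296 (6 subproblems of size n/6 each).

For divide and conquer with division factor 6:

Problem sizes at each level:
Level 0: 1296
Level 1: 216
Level 2: 36
Level 3: 6
Level 4: 1

The root is level 0 and the size-1 base case is level 4 (the tree spans levels 0 through 4, i.e. 5 levels counting the root), so the depth is the number of divisions: log_6(1296) = 4

The recursion tree depth is log_6(1296) = 4. At each level, the problem size is divided by 6, so it takes 4 divisions to reduce to a base case of size 1. The algorithm makes 6 recursive calls at each level.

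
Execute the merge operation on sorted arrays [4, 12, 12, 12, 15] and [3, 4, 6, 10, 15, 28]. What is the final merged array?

Merging process:

Compare 4 vs 3: take 3 from right. Merged: [3]
Compare 4 vs 4: take 4 from left. Merged: [3, 4]
Compare 12 vs 4: take 4 from right. Merged: [3, 4, 4]
Compare 12 vs 6: take 6 from right. Merged: [3, 4, 4, 6]
Compare 12 vs 10: take 10 from right. Merged: [3, 4, 4, 6, 10]
Compare 12 vs 15: take 12 from left. Merged: [3, 4, 4, 6, 10, 12]
Compare 12 vs 15: take 12 from left. Merged: [3, 4, 4, 6, 10, 12, 12]
Compare 12 vs 15: take 12 from left. Merged: [3, 4, 4, 6, 10, 12, 12, 12]
Compare 15 vs 15: take 15 from left. Merged: [3, 4, 4, 6, 10, 12, 12, 12, 15]
Append remaining from right: [15, 28]. Merged: [3, 4, 4, 6, 10, 12, 12, 12, 15, 15, 28]

Final merged array: [3, 4, 4, 6, 10, 12, 12, 12, 15, 15, 28]
Total comparisons: 9

The merged array is [3, 4, 4, 6, 10, 12, 12, 12, 15, 15, 28], requiring 9 comparisons. The merge step runs in O(n) time where n is the total number of elements.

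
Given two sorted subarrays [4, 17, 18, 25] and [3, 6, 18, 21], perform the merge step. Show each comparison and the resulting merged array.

Merging process:

Compare 4 vs 3: take 3 from right. Merged: [3]
Compare 4 vs 6: take 4 from left. Merged: [3, 4]
Compare 17 vs 6: take 6 from right. Merged: [3, 4, 6]
Compare 17 vs 18: take 17 from left. Merged: [3, 4, 6, 17]
Compare 18 vs 18: take 18 from left. Merged: [3, 4, 6, 17, 18]
Compare 25 vs 18: take 18 from right. Merged: [3, 4, 6, 17, 18, 18]
Compare 25 vs 21: take 21 from right. Merged: [3, 4, 6, 17, 18, 18, 21]
Append remaining from left: [25]. Merged: [3, 4, 6, 17, 18, 18, 21, 25]

Final merged array: [3, 4, 6, 17, 18, 18, 21, 25]
Total comparisons: 7

The merged array is [3, 4, 6, 17, 18, 18, 21, 25], requiring 7 comparisons. The merge step runs in O(n) time where n is the total number of elements.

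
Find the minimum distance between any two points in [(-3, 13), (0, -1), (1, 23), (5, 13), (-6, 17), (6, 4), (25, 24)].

Computing all pairwise distances among 7 points:

d((-3, 13), (0, -1)) = 14.3178
d((-3, 13), (1, 23)) = 10.7703
d((-3, 13), (5, 13)) = 8.0
d((-3, 13), (-6, 17)) = 5.0 <-- minimum
d((-3, 13), (6, 4)) = 12.7279
d((-3, 13), (25, 24)) = 30.0832
d((0, -1), (1, 23)) = 24.0208
d((0, -1), (5, 13)) = 14.8661
d((0, -1), (-6, 17)) = 18.9737
d((0, -1), (6, 4)) = 7.8102
d((0, -1), (25, 24)) = 35.3553
d((1, 23), (5, 13)) = 10.7703
d((1, 23), (-6, 17)) = 9.2195
d((1, 23), (6, 4)) = 19.6469
d((1, 23), (25, 24)) = 24.0208
d((5, 13), (-6, 17)) = 11.7047
d((5, 13), (6, 4)) = 9.0554
d((5, 13), (25, 24)) = 22.8254
d((-6, 17), (6, 4)) = 17.6918
d((-6, 17), (25, 24)) = 31.7805
d((6, 4), (25, 24)) = 27.5862

Closest pair: (-3, 13) and (-6, 17) with distance 5.0

The closest pair is (-3, 13) and (-6, 17) with Euclidean distance 5.0. For 7 points, brute-force pairwise comparison is shown above. For large n, the divide-and-conquer algorithm (sort by x, recurse on halves, check the dividing strip) achieves O(n log n).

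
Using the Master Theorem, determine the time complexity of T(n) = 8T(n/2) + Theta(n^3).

Master Theorem for T(n) = 8T(n/2) + O(n^3):

a = 8, b = 2, c = 3
log_b(a) = log_2(8) = 3.0000

Case 2: c = 3 = log_2(8) = 3.0000
T(n) = O(n^3 log n) = O(n^3 log n)

For T(n) = 8T(n/2) + O(n^3): log_2(8) = 3.0000. This is Case 2 of the Master Theorem (c = log_b(a), equal work at all levels), giving O(n^3 log n).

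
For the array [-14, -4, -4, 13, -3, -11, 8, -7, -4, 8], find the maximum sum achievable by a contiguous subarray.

Using Kadane's algorithm on [-14, -4, -4, 13, -3, -11, 8, -7, -4, 8]:

Scanning through the array:
Position 1 (value -4): max_ending_here = -4, max_so_far = -4
Position 2 (value -4): max_ending_here = -4, max_so_far = -4
Position 3 (value 13): max_ending_here = 13, max_so_far = 13
Position 4 (value -3): max_ending_here = 10, max_so_far = 13
Position 5 (value -11): max_ending_here = -1, max_so_far = 13
Position 6 (value 8): max_ending_here = 8, max_so_far = 13
Position 7 (value -7): max_ending_here = 1, max_so_far = 13
Position 8 (value -4): max_ending_here = -3, max_so_far = 13
Position 9 (value 8): max_ending_here = 8, max_so_far = 13

Maximum subarray: [13]
Maximum sum: 13

The maximum subarray is [13] with sum 13. This subarray runs from index 3 to index 3.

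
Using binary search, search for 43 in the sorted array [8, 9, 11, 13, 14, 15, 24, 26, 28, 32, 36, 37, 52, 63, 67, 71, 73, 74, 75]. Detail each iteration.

Binary search for 43 in [8, 9, 11, 13, 14, 15, 24, 26, 28, 32, 36, 37, 52, 63, 67, 71, 73, 74, 75]:

lo=0, hi=18, mid=9, arr[mid]=32 -> 32 < 43, search right half
lo=10, hi=18, mid=14, arr[mid]=67 -> 67 > 43, search left half
lo=10, hi=13, mid=11, arr[mid]=37 -> 37 < 43, search right half
lo=12, hi=13, mid=12, arr[mid]=52 -> 52 > 43, search left half
lo=12 > hi=11, target 43 not found

Binary search determines that 43 is not in the array after 4 comparisons. The search space was exhausted without finding the target.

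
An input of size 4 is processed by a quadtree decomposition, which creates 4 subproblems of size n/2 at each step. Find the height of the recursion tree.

For divide and conquer with division factor 2:

Problem sizes at each level:
Level 0: 4
Level 1: 2
Level 2: 1

The root is level 0 and the size-1 base case is level 2 (the tree spans levels 0 through 2, i.e. 3 levels counting the root), so the depth is the number of divisions: log_2(4) = 2

The recursion tree depth is log_2(4) = 2. At each level, the problem size is divided by 2, so it takes 2 divisions to reduce to a base case of size 1. The algorithm makes 4 recursive calls at each level.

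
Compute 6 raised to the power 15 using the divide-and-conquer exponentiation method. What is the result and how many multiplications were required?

Computing 6^15 by squaring (build up from 6^1; each line after the first costs one multiplication):

6^1 = 6
6^2 = (6^1)^2 = 6^2 = 36
6^3 = 6 * 6^2 = 6 * 36 = 216
6^6 = (6^3)^2 = 216^2 = 46656
6^7 = 6 * 6^6 = 6 * 46656 = 279936
6^14 = (6^7)^2 = 279936^2 = 78364164096
6^15 = 6 * 6^14 = 6 * 78364164096 = 470184984576

Result: 470184984576
Multiplications needed: 6 (6 lines after 6^1)

6^15 = 470184984576. Using exponentiation by squaring, this requires 6 multiplications. The key idea: if the exponent is even, square the half-power; if odd, multiply by the base once.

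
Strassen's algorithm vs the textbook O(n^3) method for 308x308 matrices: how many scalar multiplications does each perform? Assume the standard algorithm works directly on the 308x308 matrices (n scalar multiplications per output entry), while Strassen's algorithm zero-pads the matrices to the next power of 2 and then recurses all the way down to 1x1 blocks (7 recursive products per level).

Matrix multiplication for 308x308 matrices:

Strassen's algorithm requires power-of-2 dimensions. Pad 308x308 to 512x512 (next power of 2).

Standard algorithm: 308^3 = 29218112 multiplications
Strassen's algorithm: 7^(log2(512)) = 7^9 = 40353607 multiplications
Difference: 29218112 - 40353607 = -11135495 (Strassen uses MORE here due to padding overhead — for small or just-over-power-of-2 n, padding can outweigh the per-level savings)

Standard: 29218112 multiplications (308^3). Strassen: 40353607 multiplications (7^9, after padding to 512x512). Strassen reduces 8 recursive multiplications to 7 at each level.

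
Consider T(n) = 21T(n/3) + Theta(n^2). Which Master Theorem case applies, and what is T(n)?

Master Theorem for T(n) = 21T(n/3) + O(n^2):

a = 21, b = 3, c = 2
log_b(a) = log_3(21) = 2.7712

Case 1: c = 2 < log_3(21) = 2.7712
T(n) = O(n^(log_3 21))

For T(n) = 21T(n/3) + O(n^2): log_3(21) = 2.7712. This is Case 1 of the Master Theorem (c < log_b(a), work dominated by leaves), giving O(n^(log_3 21)).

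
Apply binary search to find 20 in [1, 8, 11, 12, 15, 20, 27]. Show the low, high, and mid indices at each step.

Binary search for 20 in [1, 8, 11, 12, 15, 20, 27]:

lo=0, hi=6, mid=3, arr[mid]=12 -> 12 < 20, search right half
lo=4, hi=6, mid=5, arr[mid]=20 -> Found target at index 5!

Binary search finds 20 at index 5 after 2 comparisons. The search repeatedly halves the search space by comparing with the middle element.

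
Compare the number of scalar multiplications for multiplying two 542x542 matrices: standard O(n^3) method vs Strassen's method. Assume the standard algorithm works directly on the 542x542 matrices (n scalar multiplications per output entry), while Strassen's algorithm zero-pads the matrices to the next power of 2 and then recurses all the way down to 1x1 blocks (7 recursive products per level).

Matrix multiplication for 542x542 matrices:

Strassen's algorithm requires power-of-2 dimensions. Pad 542x542 to 1024x1024 (next power of 2).

Standard algorithm: 542^3 = 159220088 multiplications
Strassen's algorithm: 7^(log2(1024)) = 7^10 = 282475249 multiplications
Difference: 159220088 - 282475249 = -123255161 (Strassen uses MORE here due to padding overhead — for small or just-over-power-of-2 n, padding can outweigh the per-level savings)

Standard: 159220088 multiplications (542^3). Strassen: 282475249 multiplications (7^10, after padding to 1024x1024). Strassen reduces 8 recursive multiplications to 7 at each level.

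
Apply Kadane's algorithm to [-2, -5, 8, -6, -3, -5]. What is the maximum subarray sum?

Using Kadane's algorithm on [-2, -5, 8, -6, -3, -5]:

Scanning through the array:
Position 1 (value -5): max_ending_here = -5, max_so_far = -2
Position 2 (value 8): max_ending_here = 8, max_so_far = 8
Position 3 (value -6): max_ending_here = 2, max_so_far = 8
Position 4 (value -3): max_ending_here = -1, max_so_far = 8
Position 5 (value -5): max_ending_here = -5, max_so_far = 8

Maximum subarray: [8]
Maximum sum: 8

The maximum subarray is [8] with sum 8. This subarray runs from index 2 to index 2.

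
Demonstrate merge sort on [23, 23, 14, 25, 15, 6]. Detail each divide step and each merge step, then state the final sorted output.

Merge sort trace:

Split: [23, 23, 14, 25, 15, 6] -> [23, 23, 14] and [25, 15, 6]
  Split: [23, 23, 14] -> [23] and [23, 14]
    Split: [23, 14] -> [23] and [14]
    Merge: [23] + [14] -> [14, 23]
  Merge: [23] + [14, 23] -> [14, 23, 23]
  Split: [25, 15, 6] -> [25] and [15, 6]
    Split: [15, 6] -> [15] and [6]
    Merge: [15] + [6] -> [6, 15]
  Merge: [25] + [6, 15] -> [6, 15, 25]
Merge: [14, 23, 23] + [6, 15, 25] -> [6, 14, 15, 23, 23, 25]

Final sorted array: [6, 14, 15, 23, 23, 25]

The merge sort proceeds by recursively splitting the array and merging sorted halves.
After all merges, the sorted array is [6, 14, 15, 23, 23, 25].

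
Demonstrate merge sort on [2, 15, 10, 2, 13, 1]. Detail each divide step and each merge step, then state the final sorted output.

Merge sort trace:

Split: [2, 15, 10, 2, 13, 1] -> [2, 15, 10] and [2, 13, 1]
  Split: [2, 15, 10] -> [2] and [15, 10]
    Split: [15, 10] -> [15] and [10]
    Merge: [15] + [10] -> [10, 15]
  Merge: [2] + [10, 15] -> [2, 10, 15]
  Split: [2, 13, 1] -> [2] and [13, 1]
    Split: [13, 1] -> [13] and [1]
    Merge: [13] + [1] -> [1, 13]
  Merge: [2] + [1, 13] -> [1, 2, 13]
Merge: [2, 10, 15] + [1, 2, 13] -> [1, 2, 2, 10, 13, 15]

Final sorted array: [1, 2, 2, 10, 13, 15]

The merge sort proceeds by recursively splitting the array and merging sorted halves.
After all merges, the sorted array is [1, 2, 2, 10, 13, 15].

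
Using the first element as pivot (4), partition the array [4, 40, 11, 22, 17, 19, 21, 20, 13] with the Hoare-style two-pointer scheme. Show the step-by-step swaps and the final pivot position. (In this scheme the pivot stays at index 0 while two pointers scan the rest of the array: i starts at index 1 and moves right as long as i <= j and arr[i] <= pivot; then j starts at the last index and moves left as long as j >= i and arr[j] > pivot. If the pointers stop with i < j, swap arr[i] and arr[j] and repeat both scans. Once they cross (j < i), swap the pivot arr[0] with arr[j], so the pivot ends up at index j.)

Hoare-style two-pointer partition with pivot = 4:

Initial array: [4, 40, 11, 22, 17, 19, 21, 20, 13]

Pointers start at i = 1, j = 8.
i ends at 1, j ends at 0: the pointers have crossed (j < i), so scanning stops.

j = 0, so swapping arr[0] with arr[j] leaves the pivot at position 0: [4, 40, 11, 22, 17, 19, 21, 20, 13]
Pivot position: 0

After partitioning with pivot 4, the array becomes [4, 40, 11, 22, 17, 19, 21, 20, 13]. The pivot is placed at index 0. All elements to the left of the pivot are <= 4, and all elements to the right are > 4.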